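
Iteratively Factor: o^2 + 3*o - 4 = (o - 1)*(o + 4)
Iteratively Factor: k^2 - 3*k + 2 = (k - 1)*(k - 2)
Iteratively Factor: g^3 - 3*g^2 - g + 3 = (g - 3)*(g^2 - 1) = (g - 3)*(g + 1)*(g - 1)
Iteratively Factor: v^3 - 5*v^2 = (v)*(v^2 - 5*v) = v*(v - 5)*(v)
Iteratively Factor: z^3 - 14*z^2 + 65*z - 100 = (z - 4)*(z^2 - 10*z + 25) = (z - 5)*(z - 4)*(z - 5)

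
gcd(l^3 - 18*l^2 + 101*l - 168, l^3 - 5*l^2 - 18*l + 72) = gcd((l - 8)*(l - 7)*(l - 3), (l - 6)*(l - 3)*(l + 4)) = l - 3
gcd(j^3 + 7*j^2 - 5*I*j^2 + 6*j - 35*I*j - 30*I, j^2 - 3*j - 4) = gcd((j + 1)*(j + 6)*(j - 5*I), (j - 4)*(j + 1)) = j + 1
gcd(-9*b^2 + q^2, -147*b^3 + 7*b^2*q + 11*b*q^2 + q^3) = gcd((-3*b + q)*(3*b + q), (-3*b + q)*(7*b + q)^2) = -3*b + q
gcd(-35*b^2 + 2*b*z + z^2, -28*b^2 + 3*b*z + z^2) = 7*b + z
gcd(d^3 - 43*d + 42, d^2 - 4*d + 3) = d - 1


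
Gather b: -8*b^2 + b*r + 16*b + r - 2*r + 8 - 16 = -8*b^2 + b*(r + 16) - r - 8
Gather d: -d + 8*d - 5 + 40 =7*d + 35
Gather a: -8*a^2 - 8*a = -8*a^2 - 8*a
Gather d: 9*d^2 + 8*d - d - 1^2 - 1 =9*d^2 + 7*d - 2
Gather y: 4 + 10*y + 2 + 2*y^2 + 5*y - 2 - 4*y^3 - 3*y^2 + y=-4*y^3 - y^2 + 16*y + 4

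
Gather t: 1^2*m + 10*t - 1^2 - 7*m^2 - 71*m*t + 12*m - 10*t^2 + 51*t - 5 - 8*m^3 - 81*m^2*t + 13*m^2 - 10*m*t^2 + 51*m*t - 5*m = -8*m^3 + 6*m^2 + 8*m + t^2*(-10*m - 10) + t*(-81*m^2 - 20*m + 61) - 6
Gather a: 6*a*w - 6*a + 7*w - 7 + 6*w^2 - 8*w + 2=a*(6*w - 6) + 6*w^2 - w - 5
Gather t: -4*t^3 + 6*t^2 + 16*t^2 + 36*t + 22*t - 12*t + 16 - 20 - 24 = -4*t^3 + 22*t^2 + 46*t - 28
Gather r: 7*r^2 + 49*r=7*r^2 + 49*r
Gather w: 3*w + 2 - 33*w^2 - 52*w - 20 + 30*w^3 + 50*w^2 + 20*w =30*w^3 + 17*w^2 - 29*w - 18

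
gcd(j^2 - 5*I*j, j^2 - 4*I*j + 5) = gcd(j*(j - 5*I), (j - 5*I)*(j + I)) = j - 5*I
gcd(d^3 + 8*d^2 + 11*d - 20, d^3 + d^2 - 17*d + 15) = d^2 + 4*d - 5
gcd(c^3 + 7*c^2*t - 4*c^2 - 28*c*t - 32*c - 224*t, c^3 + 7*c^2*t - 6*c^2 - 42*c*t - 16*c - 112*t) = c^2 + 7*c*t - 8*c - 56*t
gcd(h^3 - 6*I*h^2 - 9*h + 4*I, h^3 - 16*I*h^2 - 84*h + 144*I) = h - 4*I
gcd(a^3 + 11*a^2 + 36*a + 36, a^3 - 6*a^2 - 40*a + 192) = a + 6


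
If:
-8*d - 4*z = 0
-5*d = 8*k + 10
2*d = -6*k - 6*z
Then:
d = -6/11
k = -10/11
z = 12/11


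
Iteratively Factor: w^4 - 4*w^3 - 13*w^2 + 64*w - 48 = (w - 1)*(w^3 - 3*w^2 - 16*w + 48) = (w - 1)*(w + 4)*(w^2 - 7*w + 12) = (w - 3)*(w - 1)*(w + 4)*(w - 4)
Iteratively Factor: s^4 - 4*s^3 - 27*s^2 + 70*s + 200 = (s - 5)*(s^3 + s^2 - 22*s - 40) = (s - 5)*(s + 2)*(s^2 - s - 20) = (s - 5)^2*(s + 2)*(s + 4)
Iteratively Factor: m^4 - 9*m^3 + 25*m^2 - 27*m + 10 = (m - 5)*(m^3 - 4*m^2 + 5*m - 2) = (m - 5)*(m - 1)*(m^2 - 3*m + 2) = (m - 5)*(m - 2)*(m - 1)*(m - 1)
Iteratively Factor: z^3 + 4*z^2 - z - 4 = (z + 4)*(z^2 - 1) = (z + 1)*(z + 4)*(z - 1)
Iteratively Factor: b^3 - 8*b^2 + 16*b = (b - 4)*(b^2 - 4*b) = (b - 4)^2*(b)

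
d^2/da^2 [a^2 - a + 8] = 2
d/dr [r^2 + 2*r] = 2*r + 2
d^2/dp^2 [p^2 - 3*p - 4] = 2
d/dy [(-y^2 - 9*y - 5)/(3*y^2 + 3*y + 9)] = 2*(4*y^2 + 2*y - 11)/(3*(y^4 + 2*y^3 + 7*y^2 + 6*y + 9))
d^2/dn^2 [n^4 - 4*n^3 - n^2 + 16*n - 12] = 12*n^2 - 24*n - 2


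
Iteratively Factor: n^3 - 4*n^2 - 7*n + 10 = (n + 2)*(n^2 - 6*n + 5) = (n - 1)*(n + 2)*(n - 5)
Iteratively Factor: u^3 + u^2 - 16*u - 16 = (u - 4)*(u^2 + 5*u + 4) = (u - 4)*(u + 1)*(u + 4)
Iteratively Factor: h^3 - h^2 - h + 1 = (h + 1)*(h^2 - 2*h + 1) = (h - 1)*(h + 1)*(h - 1)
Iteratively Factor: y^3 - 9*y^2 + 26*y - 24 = (y - 2)*(y^2 - 7*y + 12) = (y - 4)*(y - 2)*(y - 3)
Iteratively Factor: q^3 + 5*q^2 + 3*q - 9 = (q - 1)*(q^2 + 6*q + 9) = (q - 1)*(q + 3)*(q + 3)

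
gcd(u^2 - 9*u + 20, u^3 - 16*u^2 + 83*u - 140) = u^2 - 9*u + 20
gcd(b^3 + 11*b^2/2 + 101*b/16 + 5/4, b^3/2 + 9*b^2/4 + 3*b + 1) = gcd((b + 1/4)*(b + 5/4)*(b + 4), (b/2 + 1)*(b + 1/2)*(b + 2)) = 1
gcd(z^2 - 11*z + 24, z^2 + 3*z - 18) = z - 3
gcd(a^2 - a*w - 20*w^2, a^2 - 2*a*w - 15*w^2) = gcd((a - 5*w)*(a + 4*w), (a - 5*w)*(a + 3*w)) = -a + 5*w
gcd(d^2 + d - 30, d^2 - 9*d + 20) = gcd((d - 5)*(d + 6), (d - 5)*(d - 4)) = d - 5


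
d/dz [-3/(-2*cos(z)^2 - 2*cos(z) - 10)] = 3*(2*cos(z) + 1)*sin(z)/(2*(cos(z)^2 + cos(z) + 5)^2)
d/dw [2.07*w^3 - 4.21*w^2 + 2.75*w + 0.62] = 6.21*w^2 - 8.42*w + 2.75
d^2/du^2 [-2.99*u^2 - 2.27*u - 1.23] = -5.98000000000000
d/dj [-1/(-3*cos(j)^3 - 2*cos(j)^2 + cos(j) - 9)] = (9*cos(j)^2 + 4*cos(j) - 1)*sin(j)/(3*cos(j)^3 + 2*cos(j)^2 - cos(j) + 9)^2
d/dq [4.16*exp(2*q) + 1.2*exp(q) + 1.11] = (8.32*exp(q) + 1.2)*exp(q)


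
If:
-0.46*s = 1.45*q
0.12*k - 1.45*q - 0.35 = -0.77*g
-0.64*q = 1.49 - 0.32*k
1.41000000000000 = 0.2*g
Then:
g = 7.05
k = 13.97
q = 4.66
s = -14.69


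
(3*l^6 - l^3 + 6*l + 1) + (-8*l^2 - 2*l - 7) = 3*l^6 - l^3 - 8*l^2 + 4*l - 6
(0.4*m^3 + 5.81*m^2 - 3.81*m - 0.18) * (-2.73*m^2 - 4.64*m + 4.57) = -1.092*m^5 - 17.7173*m^4 - 14.7291*m^3 + 44.7215*m^2 - 16.5765*m - 0.8226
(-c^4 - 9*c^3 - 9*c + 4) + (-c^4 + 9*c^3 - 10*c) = -2*c^4 - 19*c + 4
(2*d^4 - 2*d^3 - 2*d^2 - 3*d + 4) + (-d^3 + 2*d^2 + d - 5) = 2*d^4 - 3*d^3 - 2*d - 1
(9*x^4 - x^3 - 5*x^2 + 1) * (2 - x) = -9*x^5 + 19*x^4 + 3*x^3 - 10*x^2 - x + 2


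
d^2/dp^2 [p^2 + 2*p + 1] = 2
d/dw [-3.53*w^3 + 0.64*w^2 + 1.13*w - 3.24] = -10.59*w^2 + 1.28*w + 1.13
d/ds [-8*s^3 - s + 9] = -24*s^2 - 1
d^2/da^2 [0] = 0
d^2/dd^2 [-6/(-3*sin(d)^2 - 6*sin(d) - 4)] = 36*(-6*sin(d)^4 - 9*sin(d)^3 + 11*sin(d)^2 + 22*sin(d) + 8)/(3*sin(d)^2 + 6*sin(d) + 4)^3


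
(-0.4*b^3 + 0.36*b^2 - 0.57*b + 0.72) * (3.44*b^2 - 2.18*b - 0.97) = -1.376*b^5 + 2.1104*b^4 - 2.3576*b^3 + 3.3702*b^2 - 1.0167*b - 0.6984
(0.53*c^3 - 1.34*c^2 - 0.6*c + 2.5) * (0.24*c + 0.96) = 0.1272*c^4 + 0.1872*c^3 - 1.4304*c^2 + 0.024*c + 2.4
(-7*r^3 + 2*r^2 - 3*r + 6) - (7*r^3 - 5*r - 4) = -14*r^3 + 2*r^2 + 2*r + 10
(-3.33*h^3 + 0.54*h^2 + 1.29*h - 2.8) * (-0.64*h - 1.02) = 2.1312*h^4 + 3.051*h^3 - 1.3764*h^2 + 0.4762*h + 2.856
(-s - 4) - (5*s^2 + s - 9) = -5*s^2 - 2*s + 5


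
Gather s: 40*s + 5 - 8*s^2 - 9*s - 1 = -8*s^2 + 31*s + 4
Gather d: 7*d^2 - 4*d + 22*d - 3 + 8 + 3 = 7*d^2 + 18*d + 8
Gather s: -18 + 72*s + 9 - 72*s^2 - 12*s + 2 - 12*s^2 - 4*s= -84*s^2 + 56*s - 7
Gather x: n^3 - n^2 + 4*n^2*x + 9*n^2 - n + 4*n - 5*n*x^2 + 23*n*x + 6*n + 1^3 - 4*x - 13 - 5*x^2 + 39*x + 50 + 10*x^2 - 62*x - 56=n^3 + 8*n^2 + 9*n + x^2*(5 - 5*n) + x*(4*n^2 + 23*n - 27) - 18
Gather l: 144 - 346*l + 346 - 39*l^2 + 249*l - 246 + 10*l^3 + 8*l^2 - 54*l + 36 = 10*l^3 - 31*l^2 - 151*l + 280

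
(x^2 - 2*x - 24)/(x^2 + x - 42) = (x + 4)/(x + 7)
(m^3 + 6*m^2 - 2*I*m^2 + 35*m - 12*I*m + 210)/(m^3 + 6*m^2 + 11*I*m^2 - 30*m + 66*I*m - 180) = (m - 7*I)/(m + 6*I)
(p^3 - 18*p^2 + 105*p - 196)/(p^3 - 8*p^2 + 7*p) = (p^2 - 11*p + 28)/(p*(p - 1))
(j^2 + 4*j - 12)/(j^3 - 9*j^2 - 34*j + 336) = (j - 2)/(j^2 - 15*j + 56)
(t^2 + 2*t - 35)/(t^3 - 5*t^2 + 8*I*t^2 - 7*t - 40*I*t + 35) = (t + 7)/(t^2 + 8*I*t - 7)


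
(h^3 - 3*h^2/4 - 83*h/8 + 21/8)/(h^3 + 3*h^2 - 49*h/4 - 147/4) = (4*h - 1)/(2*(2*h + 7))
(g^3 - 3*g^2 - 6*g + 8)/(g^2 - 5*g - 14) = (g^2 - 5*g + 4)/(g - 7)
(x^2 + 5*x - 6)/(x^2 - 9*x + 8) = (x + 6)/(x - 8)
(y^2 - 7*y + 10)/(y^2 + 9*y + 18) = (y^2 - 7*y + 10)/(y^2 + 9*y + 18)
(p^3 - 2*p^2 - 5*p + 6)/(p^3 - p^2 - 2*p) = (-p^3 + 2*p^2 + 5*p - 6)/(p*(-p^2 + p + 2))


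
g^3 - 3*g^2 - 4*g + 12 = (g - 3)*(g - 2)*(g + 2)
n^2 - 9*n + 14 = (n - 7)*(n - 2)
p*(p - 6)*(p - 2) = p^3 - 8*p^2 + 12*p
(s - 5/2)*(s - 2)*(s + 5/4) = s^3 - 13*s^2/4 - 5*s/8 + 25/4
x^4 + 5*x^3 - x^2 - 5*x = x*(x - 1)*(x + 1)*(x + 5)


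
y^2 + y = y*(y + 1)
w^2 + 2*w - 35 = (w - 5)*(w + 7)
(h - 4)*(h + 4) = h^2 - 16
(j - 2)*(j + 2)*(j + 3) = j^3 + 3*j^2 - 4*j - 12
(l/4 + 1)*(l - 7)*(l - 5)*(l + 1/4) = l^4/4 - 31*l^3/16 - 15*l^2/4 + 547*l/16 + 35/4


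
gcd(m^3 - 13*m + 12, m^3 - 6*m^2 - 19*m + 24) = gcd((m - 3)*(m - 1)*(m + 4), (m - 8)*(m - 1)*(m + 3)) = m - 1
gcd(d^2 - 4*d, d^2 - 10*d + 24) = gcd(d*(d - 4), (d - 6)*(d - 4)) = d - 4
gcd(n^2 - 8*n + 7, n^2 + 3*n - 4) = n - 1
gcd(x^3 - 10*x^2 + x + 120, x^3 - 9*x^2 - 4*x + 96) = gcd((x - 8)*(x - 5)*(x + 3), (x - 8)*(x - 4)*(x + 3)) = x^2 - 5*x - 24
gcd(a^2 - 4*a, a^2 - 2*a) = a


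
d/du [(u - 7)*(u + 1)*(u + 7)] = 3*u^2 + 2*u - 49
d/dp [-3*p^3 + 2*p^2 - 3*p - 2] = -9*p^2 + 4*p - 3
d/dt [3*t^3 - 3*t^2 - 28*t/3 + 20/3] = 9*t^2 - 6*t - 28/3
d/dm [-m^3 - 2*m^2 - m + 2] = -3*m^2 - 4*m - 1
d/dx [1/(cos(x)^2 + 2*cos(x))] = 2*(sin(x)/cos(x)^2 + tan(x))/(cos(x) + 2)^2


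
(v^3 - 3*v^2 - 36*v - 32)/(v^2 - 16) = (v^2 - 7*v - 8)/(v - 4)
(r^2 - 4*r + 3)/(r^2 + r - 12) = (r - 1)/(r + 4)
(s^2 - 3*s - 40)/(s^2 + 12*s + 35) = (s - 8)/(s + 7)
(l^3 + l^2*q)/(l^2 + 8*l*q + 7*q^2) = l^2/(l + 7*q)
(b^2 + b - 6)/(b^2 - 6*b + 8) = (b + 3)/(b - 4)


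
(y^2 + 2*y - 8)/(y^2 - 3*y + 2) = (y + 4)/(y - 1)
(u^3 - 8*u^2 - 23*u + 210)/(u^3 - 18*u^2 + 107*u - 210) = (u + 5)/(u - 5)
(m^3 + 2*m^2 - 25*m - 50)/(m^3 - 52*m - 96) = (m^2 - 25)/(m^2 - 2*m - 48)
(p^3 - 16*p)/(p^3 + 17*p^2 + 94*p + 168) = p*(p - 4)/(p^2 + 13*p + 42)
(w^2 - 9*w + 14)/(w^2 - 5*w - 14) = (w - 2)/(w + 2)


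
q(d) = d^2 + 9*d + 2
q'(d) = 2*d + 9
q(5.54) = 82.55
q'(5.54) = 20.08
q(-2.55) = -14.45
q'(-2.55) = 3.90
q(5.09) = 73.72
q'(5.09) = 19.18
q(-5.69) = -16.83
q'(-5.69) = -2.38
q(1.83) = 21.82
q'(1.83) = 12.66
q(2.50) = 30.75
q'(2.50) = 14.00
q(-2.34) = -13.58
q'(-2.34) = 4.32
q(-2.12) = -12.59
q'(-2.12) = 4.76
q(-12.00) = 38.00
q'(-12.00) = -15.00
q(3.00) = 38.00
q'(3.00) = 15.00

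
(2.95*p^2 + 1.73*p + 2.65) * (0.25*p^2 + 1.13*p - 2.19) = 0.7375*p^4 + 3.766*p^3 - 3.8431*p^2 - 0.7942*p - 5.8035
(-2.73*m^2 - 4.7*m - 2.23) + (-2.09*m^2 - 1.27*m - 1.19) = -4.82*m^2 - 5.97*m - 3.42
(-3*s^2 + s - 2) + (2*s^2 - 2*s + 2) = -s^2 - s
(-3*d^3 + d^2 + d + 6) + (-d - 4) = -3*d^3 + d^2 + 2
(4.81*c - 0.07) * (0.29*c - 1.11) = 1.3949*c^2 - 5.3594*c + 0.0777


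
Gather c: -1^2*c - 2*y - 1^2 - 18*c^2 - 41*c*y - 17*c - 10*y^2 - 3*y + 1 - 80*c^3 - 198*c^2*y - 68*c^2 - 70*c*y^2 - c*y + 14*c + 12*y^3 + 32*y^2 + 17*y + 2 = -80*c^3 + c^2*(-198*y - 86) + c*(-70*y^2 - 42*y - 4) + 12*y^3 + 22*y^2 + 12*y + 2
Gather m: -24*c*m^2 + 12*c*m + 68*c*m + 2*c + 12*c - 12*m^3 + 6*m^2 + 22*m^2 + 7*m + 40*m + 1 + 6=14*c - 12*m^3 + m^2*(28 - 24*c) + m*(80*c + 47) + 7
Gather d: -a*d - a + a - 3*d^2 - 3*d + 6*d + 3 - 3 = -3*d^2 + d*(3 - a)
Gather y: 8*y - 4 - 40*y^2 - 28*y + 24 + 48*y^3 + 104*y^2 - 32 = 48*y^3 + 64*y^2 - 20*y - 12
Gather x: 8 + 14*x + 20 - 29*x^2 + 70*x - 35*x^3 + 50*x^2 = -35*x^3 + 21*x^2 + 84*x + 28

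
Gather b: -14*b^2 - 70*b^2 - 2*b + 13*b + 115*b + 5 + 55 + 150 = -84*b^2 + 126*b + 210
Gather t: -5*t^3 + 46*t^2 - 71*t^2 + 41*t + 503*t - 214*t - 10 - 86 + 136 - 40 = -5*t^3 - 25*t^2 + 330*t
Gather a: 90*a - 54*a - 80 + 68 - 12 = 36*a - 24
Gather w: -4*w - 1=-4*w - 1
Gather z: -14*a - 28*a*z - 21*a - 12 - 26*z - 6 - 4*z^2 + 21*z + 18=-35*a - 4*z^2 + z*(-28*a - 5)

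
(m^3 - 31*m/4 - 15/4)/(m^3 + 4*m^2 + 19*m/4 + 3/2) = (2*m^2 - m - 15)/(2*m^2 + 7*m + 6)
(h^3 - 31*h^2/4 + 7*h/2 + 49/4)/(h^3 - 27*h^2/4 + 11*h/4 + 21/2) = (h - 7)/(h - 6)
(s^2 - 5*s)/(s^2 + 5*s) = (s - 5)/(s + 5)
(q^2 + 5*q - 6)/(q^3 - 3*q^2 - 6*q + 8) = (q + 6)/(q^2 - 2*q - 8)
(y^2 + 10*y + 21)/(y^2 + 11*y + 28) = (y + 3)/(y + 4)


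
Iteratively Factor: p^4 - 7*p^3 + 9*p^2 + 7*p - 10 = (p - 1)*(p^3 - 6*p^2 + 3*p + 10) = (p - 5)*(p - 1)*(p^2 - p - 2) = (p - 5)*(p - 1)*(p + 1)*(p - 2)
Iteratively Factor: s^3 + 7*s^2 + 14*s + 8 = (s + 2)*(s^2 + 5*s + 4) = (s + 1)*(s + 2)*(s + 4)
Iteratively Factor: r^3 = (r)*(r^2) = r^2*(r)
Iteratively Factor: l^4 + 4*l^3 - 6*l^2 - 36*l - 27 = (l + 3)*(l^3 + l^2 - 9*l - 9) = (l + 1)*(l + 3)*(l^2 - 9) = (l + 1)*(l + 3)^2*(l - 3)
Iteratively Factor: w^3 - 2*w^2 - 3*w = (w - 3)*(w^2 + w) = w*(w - 3)*(w + 1)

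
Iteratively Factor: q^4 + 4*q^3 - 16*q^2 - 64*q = (q - 4)*(q^3 + 8*q^2 + 16*q) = (q - 4)*(q + 4)*(q^2 + 4*q) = q*(q - 4)*(q + 4)*(q + 4)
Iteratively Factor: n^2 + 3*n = (n + 3)*(n)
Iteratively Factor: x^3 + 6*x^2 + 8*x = (x)*(x^2 + 6*x + 8) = x*(x + 4)*(x + 2)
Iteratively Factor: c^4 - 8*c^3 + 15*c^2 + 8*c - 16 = (c - 4)*(c^3 - 4*c^2 - c + 4) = (c - 4)^2*(c^2 - 1) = (c - 4)^2*(c + 1)*(c - 1)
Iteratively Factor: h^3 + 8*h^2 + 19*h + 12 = (h + 4)*(h^2 + 4*h + 3) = (h + 1)*(h + 4)*(h + 3)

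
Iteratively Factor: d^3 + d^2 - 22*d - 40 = (d + 4)*(d^2 - 3*d - 10) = (d + 2)*(d + 4)*(d - 5)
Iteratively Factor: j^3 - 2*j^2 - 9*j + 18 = (j - 2)*(j^2 - 9) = (j - 3)*(j - 2)*(j + 3)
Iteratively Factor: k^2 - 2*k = (k)*(k - 2)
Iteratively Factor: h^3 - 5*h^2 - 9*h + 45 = (h - 5)*(h^2 - 9) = (h - 5)*(h + 3)*(h - 3)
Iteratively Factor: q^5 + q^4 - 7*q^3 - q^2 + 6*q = (q)*(q^4 + q^3 - 7*q^2 - q + 6) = q*(q - 1)*(q^3 + 2*q^2 - 5*q - 6) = q*(q - 1)*(q + 1)*(q^2 + q - 6) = q*(q - 2)*(q - 1)*(q + 1)*(q + 3)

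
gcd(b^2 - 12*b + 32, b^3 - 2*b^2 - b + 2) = 1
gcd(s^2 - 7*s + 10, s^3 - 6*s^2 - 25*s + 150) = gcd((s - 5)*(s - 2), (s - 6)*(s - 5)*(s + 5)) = s - 5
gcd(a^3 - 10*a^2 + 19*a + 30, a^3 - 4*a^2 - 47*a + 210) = a^2 - 11*a + 30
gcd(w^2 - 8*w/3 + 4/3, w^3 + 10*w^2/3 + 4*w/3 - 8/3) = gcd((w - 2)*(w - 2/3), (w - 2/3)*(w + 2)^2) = w - 2/3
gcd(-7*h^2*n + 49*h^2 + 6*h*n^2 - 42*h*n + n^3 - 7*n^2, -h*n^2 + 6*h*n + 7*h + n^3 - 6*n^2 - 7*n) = h*n - 7*h - n^2 + 7*n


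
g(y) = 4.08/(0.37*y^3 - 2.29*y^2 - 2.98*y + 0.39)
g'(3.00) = 0.07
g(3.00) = -0.21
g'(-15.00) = -0.00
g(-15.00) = -0.00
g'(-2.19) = -0.80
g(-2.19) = -0.51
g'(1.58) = 0.41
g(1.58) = -0.48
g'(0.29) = 39.75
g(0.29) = -6.20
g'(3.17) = 0.06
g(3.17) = -0.20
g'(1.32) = 0.65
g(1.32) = -0.61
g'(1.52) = 0.46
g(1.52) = -0.50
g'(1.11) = 1.00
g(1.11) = -0.78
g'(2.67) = 0.10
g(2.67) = -0.24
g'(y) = 4.08*(-1.11*y^2 + 4.58*y + 2.98)/(0.37*y^3 - 2.29*y^2 - 2.98*y + 0.39)^2 = (-4.5288*y^2 + 18.6864*y + 12.1584)/(0.37*y^3 - 2.29*y^2 - 2.98*y + 0.39)^2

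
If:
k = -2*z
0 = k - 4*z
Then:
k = 0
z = 0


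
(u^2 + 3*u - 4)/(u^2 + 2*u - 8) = (u - 1)/(u - 2)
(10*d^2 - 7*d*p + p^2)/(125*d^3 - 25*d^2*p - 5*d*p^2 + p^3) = (-2*d + p)/(-25*d^2 + p^2)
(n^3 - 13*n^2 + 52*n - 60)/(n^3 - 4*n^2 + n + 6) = (n^2 - 11*n + 30)/(n^2 - 2*n - 3)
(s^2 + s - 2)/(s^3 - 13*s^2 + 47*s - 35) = (s + 2)/(s^2 - 12*s + 35)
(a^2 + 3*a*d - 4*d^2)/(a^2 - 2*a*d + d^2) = (a + 4*d)/(a - d)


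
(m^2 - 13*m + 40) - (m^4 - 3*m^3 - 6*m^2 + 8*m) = -m^4 + 3*m^3 + 7*m^2 - 21*m + 40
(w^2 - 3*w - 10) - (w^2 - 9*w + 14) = 6*w - 24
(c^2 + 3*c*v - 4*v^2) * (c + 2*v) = c^3 + 5*c^2*v + 2*c*v^2 - 8*v^3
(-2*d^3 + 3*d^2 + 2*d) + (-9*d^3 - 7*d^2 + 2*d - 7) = -11*d^3 - 4*d^2 + 4*d - 7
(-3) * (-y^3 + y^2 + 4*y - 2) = 3*y^3 - 3*y^2 - 12*y + 6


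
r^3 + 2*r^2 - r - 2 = (r - 1)*(r + 1)*(r + 2)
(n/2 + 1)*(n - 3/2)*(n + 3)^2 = n^4/2 + 13*n^3/4 + 9*n^2/2 - 27*n/4 - 27/2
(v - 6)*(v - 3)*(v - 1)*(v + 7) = v^4 - 3*v^3 - 43*v^2 + 171*v - 126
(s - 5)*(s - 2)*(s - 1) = s^3 - 8*s^2 + 17*s - 10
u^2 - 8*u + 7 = (u - 7)*(u - 1)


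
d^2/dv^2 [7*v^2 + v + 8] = 14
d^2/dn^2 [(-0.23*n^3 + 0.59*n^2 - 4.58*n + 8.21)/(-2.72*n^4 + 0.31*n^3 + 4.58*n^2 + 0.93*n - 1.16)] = (3.40326399999999*n^9 - 26.190336*n^8 + 426.79248*n^7 - 1283.928138*n^6 - 167.737986000001*n^5 + 1986.736578*n^4 - 198.04865*n^3 - 737.181258*n^2 - 79.679268*n - 93.143834)/(20.123648*n^12 - 6.880512*n^11 - 100.86984*n^10 + 2.499809*n^9 + 200.298498*n^8 + 43.868565*n^7 - 183.30728*n^6 - 67.052721*n^5 + 74.10081*n^4 + 27.589659*n^3 - 15.478692*n^2 - 3.754224*n + 1.560896)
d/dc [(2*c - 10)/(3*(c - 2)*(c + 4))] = 2*(-c^2 + 10*c + 2)/(3*(c^4 + 4*c^3 - 12*c^2 - 32*c + 64))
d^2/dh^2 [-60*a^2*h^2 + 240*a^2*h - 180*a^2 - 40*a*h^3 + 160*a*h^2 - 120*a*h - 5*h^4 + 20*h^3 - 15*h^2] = -120*a^2 - 240*a*h + 320*a - 60*h^2 + 120*h - 30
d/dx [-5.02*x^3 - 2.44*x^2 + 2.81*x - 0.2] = -15.06*x^2 - 4.88*x + 2.81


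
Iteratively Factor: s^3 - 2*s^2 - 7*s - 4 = (s + 1)*(s^2 - 3*s - 4) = (s + 1)^2*(s - 4)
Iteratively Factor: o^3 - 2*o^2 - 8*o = (o)*(o^2 - 2*o - 8) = o*(o + 2)*(o - 4)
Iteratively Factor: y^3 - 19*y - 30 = (y + 2)*(y^2 - 2*y - 15) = (y + 2)*(y + 3)*(y - 5)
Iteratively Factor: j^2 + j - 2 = (j - 1)*(j + 2)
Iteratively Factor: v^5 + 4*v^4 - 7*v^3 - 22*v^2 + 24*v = (v + 3)*(v^4 + v^3 - 10*v^2 + 8*v) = v*(v + 3)*(v^3 + v^2 - 10*v + 8) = v*(v - 1)*(v + 3)*(v^2 + 2*v - 8) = v*(v - 2)*(v - 1)*(v + 3)*(v + 4)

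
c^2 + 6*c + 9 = (c + 3)^2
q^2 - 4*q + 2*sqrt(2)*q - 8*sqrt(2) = (q - 4)*(q + 2*sqrt(2))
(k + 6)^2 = k^2 + 12*k + 36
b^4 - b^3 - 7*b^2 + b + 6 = (b - 3)*(b - 1)*(b + 1)*(b + 2)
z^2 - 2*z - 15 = (z - 5)*(z + 3)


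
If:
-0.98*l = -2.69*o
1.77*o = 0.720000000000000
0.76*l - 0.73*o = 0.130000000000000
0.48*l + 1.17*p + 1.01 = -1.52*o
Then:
No Solution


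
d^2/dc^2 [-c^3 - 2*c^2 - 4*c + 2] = -6*c - 4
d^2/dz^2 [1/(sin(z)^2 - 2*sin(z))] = 2*(-2*sin(z) + 3 + 1/sin(z) - 6/sin(z)^2 + 4/sin(z)^3)/(sin(z) - 2)^3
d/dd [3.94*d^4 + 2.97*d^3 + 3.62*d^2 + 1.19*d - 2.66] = 15.76*d^3 + 8.91*d^2 + 7.24*d + 1.19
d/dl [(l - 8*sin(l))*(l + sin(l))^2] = 3*(l + sin(l))*(-2*l*cos(l) + l - 5*sin(l) - 4*sin(2*l))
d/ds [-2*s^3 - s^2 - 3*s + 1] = -6*s^2 - 2*s - 3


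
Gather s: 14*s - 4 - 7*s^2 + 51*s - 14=-7*s^2 + 65*s - 18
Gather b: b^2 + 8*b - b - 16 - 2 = b^2 + 7*b - 18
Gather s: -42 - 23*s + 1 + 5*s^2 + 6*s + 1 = 5*s^2 - 17*s - 40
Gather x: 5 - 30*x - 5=-30*x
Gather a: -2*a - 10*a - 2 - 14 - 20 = -12*a - 36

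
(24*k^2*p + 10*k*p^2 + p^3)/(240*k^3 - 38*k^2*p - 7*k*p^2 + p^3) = p*(4*k + p)/(40*k^2 - 13*k*p + p^2)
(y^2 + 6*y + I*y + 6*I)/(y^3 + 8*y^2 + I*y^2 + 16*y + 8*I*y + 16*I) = (y + 6)/(y^2 + 8*y + 16)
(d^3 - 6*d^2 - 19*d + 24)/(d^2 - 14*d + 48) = (d^2 + 2*d - 3)/(d - 6)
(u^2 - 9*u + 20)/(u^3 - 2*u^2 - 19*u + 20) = (u - 4)/(u^2 + 3*u - 4)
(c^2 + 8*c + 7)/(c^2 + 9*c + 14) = (c + 1)/(c + 2)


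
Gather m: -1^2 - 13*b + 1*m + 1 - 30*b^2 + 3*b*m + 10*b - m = -30*b^2 + 3*b*m - 3*b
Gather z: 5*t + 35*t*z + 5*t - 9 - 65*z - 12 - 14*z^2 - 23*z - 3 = 10*t - 14*z^2 + z*(35*t - 88) - 24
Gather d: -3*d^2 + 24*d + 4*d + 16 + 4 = -3*d^2 + 28*d + 20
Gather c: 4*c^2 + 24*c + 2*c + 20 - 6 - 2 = 4*c^2 + 26*c + 12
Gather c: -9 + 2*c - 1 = 2*c - 10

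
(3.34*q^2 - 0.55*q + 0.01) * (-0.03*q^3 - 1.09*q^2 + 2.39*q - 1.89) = -0.1002*q^5 - 3.6241*q^4 + 8.5818*q^3 - 7.638*q^2 + 1.0634*q - 0.0189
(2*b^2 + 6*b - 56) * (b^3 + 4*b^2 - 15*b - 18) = 2*b^5 + 14*b^4 - 62*b^3 - 350*b^2 + 732*b + 1008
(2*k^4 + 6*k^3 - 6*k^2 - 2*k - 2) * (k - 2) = 2*k^5 + 2*k^4 - 18*k^3 + 10*k^2 + 2*k + 4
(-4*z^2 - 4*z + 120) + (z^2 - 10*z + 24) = -3*z^2 - 14*z + 144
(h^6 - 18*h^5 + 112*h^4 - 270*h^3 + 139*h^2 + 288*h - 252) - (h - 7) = h^6 - 18*h^5 + 112*h^4 - 270*h^3 + 139*h^2 + 287*h - 245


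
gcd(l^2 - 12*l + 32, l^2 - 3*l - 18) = 1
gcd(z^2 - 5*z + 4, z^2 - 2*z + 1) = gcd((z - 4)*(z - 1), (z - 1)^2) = z - 1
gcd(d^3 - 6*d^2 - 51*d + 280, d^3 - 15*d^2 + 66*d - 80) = d^2 - 13*d + 40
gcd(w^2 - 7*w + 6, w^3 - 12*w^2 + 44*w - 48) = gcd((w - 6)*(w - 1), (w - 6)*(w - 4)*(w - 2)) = w - 6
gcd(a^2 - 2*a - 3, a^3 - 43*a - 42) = a + 1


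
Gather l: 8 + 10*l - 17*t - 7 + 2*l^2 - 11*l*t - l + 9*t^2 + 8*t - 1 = 2*l^2 + l*(9 - 11*t) + 9*t^2 - 9*t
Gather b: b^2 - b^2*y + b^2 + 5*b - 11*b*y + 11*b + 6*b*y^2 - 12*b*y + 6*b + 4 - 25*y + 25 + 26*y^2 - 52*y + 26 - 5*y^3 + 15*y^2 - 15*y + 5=b^2*(2 - y) + b*(6*y^2 - 23*y + 22) - 5*y^3 + 41*y^2 - 92*y + 60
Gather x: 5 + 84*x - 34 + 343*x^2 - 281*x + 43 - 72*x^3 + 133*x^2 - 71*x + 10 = -72*x^3 + 476*x^2 - 268*x + 24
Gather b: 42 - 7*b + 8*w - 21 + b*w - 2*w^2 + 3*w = b*(w - 7) - 2*w^2 + 11*w + 21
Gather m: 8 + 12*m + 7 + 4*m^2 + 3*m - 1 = 4*m^2 + 15*m + 14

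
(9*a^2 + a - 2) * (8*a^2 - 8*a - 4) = 72*a^4 - 64*a^3 - 60*a^2 + 12*a + 8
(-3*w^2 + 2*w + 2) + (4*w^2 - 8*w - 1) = w^2 - 6*w + 1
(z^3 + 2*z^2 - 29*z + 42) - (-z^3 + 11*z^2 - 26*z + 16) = 2*z^3 - 9*z^2 - 3*z + 26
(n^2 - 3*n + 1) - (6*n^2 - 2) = -5*n^2 - 3*n + 3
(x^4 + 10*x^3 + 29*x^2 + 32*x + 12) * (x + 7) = x^5 + 17*x^4 + 99*x^3 + 235*x^2 + 236*x + 84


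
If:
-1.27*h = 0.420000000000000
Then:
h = -0.33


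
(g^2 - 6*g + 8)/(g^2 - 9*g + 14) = (g - 4)/(g - 7)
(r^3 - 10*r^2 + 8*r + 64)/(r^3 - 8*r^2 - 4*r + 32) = (r - 4)/(r - 2)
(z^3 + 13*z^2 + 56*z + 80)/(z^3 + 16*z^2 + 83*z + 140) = (z + 4)/(z + 7)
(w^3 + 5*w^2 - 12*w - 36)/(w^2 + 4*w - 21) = (w^2 + 8*w + 12)/(w + 7)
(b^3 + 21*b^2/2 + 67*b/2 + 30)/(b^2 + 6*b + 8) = (2*b^2 + 13*b + 15)/(2*(b + 2))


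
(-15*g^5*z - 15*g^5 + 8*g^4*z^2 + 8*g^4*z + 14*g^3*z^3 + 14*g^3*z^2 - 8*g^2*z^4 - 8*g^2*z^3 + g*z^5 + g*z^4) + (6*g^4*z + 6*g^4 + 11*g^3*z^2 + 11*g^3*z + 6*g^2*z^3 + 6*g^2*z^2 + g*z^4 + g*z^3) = -15*g^5*z - 15*g^5 + 8*g^4*z^2 + 14*g^4*z + 6*g^4 + 14*g^3*z^3 + 25*g^3*z^2 + 11*g^3*z - 8*g^2*z^4 - 2*g^2*z^3 + 6*g^2*z^2 + g*z^5 + 2*g*z^4 + g*z^3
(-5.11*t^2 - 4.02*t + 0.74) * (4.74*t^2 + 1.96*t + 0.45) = -24.2214*t^4 - 29.0704*t^3 - 6.6711*t^2 - 0.3586*t + 0.333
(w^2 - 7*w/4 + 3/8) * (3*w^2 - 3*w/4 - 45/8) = 3*w^4 - 6*w^3 - 51*w^2/16 + 153*w/16 - 135/64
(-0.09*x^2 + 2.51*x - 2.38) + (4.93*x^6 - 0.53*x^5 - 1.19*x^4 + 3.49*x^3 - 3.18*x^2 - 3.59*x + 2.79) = 4.93*x^6 - 0.53*x^5 - 1.19*x^4 + 3.49*x^3 - 3.27*x^2 - 1.08*x + 0.41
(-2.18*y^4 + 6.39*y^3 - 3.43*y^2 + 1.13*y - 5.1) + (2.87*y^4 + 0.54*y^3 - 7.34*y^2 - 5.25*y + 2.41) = 0.69*y^4 + 6.93*y^3 - 10.77*y^2 - 4.12*y - 2.69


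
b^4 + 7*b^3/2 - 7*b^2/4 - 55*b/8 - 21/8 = (b - 3/2)*(b + 1/2)*(b + 1)*(b + 7/2)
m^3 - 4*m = m*(m - 2)*(m + 2)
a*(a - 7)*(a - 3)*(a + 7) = a^4 - 3*a^3 - 49*a^2 + 147*a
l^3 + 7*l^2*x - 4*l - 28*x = (l - 2)*(l + 2)*(l + 7*x)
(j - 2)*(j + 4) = j^2 + 2*j - 8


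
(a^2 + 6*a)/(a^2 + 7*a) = (a + 6)/(a + 7)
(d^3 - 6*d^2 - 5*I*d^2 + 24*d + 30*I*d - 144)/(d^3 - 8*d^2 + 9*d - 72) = (d^2 - 2*d*(3 + 4*I) + 48*I)/(d^2 - d*(8 + 3*I) + 24*I)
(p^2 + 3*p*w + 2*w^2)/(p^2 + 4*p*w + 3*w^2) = (p + 2*w)/(p + 3*w)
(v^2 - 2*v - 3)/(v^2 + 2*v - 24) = (v^2 - 2*v - 3)/(v^2 + 2*v - 24)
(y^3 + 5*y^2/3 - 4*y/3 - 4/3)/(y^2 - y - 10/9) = 3*(y^2 + y - 2)/(3*y - 5)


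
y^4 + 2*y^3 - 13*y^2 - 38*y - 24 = (y - 4)*(y + 1)*(y + 2)*(y + 3)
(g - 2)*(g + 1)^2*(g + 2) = g^4 + 2*g^3 - 3*g^2 - 8*g - 4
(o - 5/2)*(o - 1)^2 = o^3 - 9*o^2/2 + 6*o - 5/2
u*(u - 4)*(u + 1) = u^3 - 3*u^2 - 4*u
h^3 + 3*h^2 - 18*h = h*(h - 3)*(h + 6)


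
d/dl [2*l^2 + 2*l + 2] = 4*l + 2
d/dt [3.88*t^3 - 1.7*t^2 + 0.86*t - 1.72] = 11.64*t^2 - 3.4*t + 0.86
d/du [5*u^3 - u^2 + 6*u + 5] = 15*u^2 - 2*u + 6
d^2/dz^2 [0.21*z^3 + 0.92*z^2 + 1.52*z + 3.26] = 1.26*z + 1.84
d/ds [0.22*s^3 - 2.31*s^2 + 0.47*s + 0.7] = 0.66*s^2 - 4.62*s + 0.47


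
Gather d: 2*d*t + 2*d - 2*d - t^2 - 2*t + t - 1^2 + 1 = 2*d*t - t^2 - t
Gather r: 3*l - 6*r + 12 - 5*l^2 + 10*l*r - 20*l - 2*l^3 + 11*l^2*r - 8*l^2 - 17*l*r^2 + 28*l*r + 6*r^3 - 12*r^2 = -2*l^3 - 13*l^2 - 17*l + 6*r^3 + r^2*(-17*l - 12) + r*(11*l^2 + 38*l - 6) + 12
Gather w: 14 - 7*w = 14 - 7*w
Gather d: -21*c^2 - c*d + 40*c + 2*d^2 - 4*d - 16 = -21*c^2 + 40*c + 2*d^2 + d*(-c - 4) - 16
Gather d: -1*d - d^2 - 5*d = -d^2 - 6*d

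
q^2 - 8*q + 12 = (q - 6)*(q - 2)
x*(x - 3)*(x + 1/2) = x^3 - 5*x^2/2 - 3*x/2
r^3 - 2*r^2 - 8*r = r*(r - 4)*(r + 2)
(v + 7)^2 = v^2 + 14*v + 49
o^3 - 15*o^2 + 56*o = o*(o - 8)*(o - 7)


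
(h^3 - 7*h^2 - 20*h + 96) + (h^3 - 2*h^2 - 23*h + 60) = 2*h^3 - 9*h^2 - 43*h + 156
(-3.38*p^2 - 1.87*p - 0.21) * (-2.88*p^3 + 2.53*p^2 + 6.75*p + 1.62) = 9.7344*p^5 - 3.1658*p^4 - 26.9413*p^3 - 18.6294*p^2 - 4.4469*p - 0.3402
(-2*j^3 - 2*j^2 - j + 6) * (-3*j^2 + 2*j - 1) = 6*j^5 + 2*j^4 + j^3 - 18*j^2 + 13*j - 6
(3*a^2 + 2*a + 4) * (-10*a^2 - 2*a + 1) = -30*a^4 - 26*a^3 - 41*a^2 - 6*a + 4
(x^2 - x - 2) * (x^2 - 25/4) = x^4 - x^3 - 33*x^2/4 + 25*x/4 + 25/2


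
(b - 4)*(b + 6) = b^2 + 2*b - 24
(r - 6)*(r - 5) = r^2 - 11*r + 30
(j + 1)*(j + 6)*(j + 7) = j^3 + 14*j^2 + 55*j + 42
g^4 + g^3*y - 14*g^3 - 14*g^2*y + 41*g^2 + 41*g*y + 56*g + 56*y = (g - 8)*(g - 7)*(g + 1)*(g + y)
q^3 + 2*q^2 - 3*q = q*(q - 1)*(q + 3)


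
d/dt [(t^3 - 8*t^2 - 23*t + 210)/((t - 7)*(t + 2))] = (t^2 + 4*t + 28)/(t^2 + 4*t + 4)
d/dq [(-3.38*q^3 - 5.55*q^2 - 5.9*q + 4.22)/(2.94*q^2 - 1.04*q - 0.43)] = (-9.9372*q^4 + 7.0304*q^3 + 27.4782*q^2 - 20.0406*q + 6.9258)/(8.6436*q^4 - 6.1152*q^3 - 1.4468*q^2 + 0.8944*q + 0.1849)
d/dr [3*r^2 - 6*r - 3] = 6*r - 6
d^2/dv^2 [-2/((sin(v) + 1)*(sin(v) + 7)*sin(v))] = 2*(9*sin(v)^2 + 79*sin(v) + 179 - 139/sin(v) - 238/sin(v)^2 - 98/sin(v)^3)/((sin(v) + 1)^2*(sin(v) + 7)^3)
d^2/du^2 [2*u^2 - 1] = 4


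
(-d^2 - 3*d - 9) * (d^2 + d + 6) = -d^4 - 4*d^3 - 18*d^2 - 27*d - 54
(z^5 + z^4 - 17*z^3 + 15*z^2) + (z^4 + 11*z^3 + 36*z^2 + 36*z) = z^5 + 2*z^4 - 6*z^3 + 51*z^2 + 36*z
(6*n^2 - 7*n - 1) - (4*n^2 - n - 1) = 2*n^2 - 6*n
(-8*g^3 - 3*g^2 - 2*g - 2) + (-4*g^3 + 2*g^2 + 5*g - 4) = -12*g^3 - g^2 + 3*g - 6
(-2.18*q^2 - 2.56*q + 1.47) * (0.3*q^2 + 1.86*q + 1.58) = -0.654*q^4 - 4.8228*q^3 - 7.765*q^2 - 1.3106*q + 2.3226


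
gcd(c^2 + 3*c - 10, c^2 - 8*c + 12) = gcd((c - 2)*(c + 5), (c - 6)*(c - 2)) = c - 2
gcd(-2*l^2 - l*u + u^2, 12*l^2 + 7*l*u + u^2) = 1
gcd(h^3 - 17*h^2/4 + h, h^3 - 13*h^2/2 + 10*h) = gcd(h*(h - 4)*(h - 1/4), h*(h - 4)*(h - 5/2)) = h^2 - 4*h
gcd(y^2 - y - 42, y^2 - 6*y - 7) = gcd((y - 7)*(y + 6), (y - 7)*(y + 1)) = y - 7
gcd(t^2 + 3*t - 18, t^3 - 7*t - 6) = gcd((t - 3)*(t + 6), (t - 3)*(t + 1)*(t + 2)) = t - 3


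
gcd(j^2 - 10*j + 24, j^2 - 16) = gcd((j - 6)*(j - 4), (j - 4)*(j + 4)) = j - 4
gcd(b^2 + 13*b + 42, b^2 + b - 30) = b + 6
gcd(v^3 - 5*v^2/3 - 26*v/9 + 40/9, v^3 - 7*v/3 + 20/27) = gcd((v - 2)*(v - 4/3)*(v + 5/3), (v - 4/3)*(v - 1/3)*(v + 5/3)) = v^2 + v/3 - 20/9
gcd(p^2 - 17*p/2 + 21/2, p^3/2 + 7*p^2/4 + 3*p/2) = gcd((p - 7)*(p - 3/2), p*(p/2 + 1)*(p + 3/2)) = 1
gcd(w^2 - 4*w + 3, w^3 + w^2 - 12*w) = w - 3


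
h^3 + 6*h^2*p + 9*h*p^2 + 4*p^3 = (h + p)^2*(h + 4*p)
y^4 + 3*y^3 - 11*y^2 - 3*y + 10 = (y - 2)*(y - 1)*(y + 1)*(y + 5)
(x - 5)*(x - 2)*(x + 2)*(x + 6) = x^4 + x^3 - 34*x^2 - 4*x + 120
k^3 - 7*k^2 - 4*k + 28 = (k - 7)*(k - 2)*(k + 2)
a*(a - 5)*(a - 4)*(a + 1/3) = a^4 - 26*a^3/3 + 17*a^2 + 20*a/3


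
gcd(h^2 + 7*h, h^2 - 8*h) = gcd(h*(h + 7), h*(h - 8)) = h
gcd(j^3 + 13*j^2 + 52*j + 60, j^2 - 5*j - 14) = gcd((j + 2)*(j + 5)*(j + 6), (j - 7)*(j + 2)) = j + 2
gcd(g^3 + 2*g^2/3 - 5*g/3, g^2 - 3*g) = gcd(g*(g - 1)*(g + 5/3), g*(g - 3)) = g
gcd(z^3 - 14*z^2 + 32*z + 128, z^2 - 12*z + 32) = z - 8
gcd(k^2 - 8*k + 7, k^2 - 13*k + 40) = 1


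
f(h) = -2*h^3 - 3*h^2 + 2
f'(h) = -6*h^2 - 6*h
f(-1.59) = 2.46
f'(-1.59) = -5.63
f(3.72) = -142.47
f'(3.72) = -105.35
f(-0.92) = 1.02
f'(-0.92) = 0.44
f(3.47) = -117.69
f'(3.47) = -93.07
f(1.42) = -9.78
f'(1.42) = -20.62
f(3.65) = -135.22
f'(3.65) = -101.84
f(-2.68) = 18.95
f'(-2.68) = -27.01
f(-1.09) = 1.03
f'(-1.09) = -0.59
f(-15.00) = 6077.00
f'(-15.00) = -1260.00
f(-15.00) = 6077.00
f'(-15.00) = -1260.00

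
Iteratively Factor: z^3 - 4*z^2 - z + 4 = (z + 1)*(z^2 - 5*z + 4) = (z - 1)*(z + 1)*(z - 4)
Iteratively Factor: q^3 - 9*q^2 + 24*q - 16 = (q - 4)*(q^2 - 5*q + 4) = (q - 4)*(q - 1)*(q - 4)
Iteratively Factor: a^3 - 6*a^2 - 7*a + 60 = (a - 5)*(a^2 - a - 12) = (a - 5)*(a - 4)*(a + 3)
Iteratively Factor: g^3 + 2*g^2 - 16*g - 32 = (g + 2)*(g^2 - 16) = (g - 4)*(g + 2)*(g + 4)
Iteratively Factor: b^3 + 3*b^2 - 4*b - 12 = (b + 3)*(b^2 - 4) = (b + 2)*(b + 3)*(b - 2)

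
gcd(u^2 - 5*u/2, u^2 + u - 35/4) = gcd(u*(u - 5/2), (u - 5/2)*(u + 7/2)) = u - 5/2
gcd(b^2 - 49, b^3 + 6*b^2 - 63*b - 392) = b + 7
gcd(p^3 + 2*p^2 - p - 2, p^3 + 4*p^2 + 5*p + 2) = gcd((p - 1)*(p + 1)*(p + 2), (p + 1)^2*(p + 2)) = p^2 + 3*p + 2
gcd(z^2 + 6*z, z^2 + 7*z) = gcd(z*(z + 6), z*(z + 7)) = z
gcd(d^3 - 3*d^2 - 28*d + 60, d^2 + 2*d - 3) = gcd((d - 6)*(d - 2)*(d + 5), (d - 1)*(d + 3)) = 1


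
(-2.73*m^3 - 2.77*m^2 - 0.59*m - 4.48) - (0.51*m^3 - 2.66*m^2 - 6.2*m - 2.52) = -3.24*m^3 - 0.11*m^2 + 5.61*m - 1.96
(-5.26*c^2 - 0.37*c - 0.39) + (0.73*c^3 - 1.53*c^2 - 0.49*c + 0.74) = 0.73*c^3 - 6.79*c^2 - 0.86*c + 0.35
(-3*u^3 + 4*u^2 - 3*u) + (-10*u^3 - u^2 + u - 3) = -13*u^3 + 3*u^2 - 2*u - 3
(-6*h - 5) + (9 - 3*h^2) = -3*h^2 - 6*h + 4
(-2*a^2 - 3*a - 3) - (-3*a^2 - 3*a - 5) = a^2 + 2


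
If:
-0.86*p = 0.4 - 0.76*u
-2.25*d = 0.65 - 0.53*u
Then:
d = 0.235555555555556*u - 0.288888888888889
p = 0.883720930232558*u - 0.465116279069767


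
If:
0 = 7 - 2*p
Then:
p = 7/2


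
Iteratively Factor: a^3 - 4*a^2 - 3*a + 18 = (a - 3)*(a^2 - a - 6) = (a - 3)^2*(a + 2)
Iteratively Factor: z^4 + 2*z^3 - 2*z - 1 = (z + 1)*(z^3 + z^2 - z - 1) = (z + 1)^2*(z^2 - 1) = (z - 1)*(z + 1)^2*(z + 1)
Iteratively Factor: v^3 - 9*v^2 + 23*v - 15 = (v - 1)*(v^2 - 8*v + 15) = (v - 3)*(v - 1)*(v - 5)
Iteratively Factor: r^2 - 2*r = (r - 2)*(r)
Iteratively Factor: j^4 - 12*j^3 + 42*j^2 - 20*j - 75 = (j - 5)*(j^3 - 7*j^2 + 7*j + 15) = (j - 5)*(j - 3)*(j^2 - 4*j - 5) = (j - 5)^2*(j - 3)*(j + 1)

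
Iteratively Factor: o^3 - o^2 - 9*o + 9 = (o - 3)*(o^2 + 2*o - 3) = (o - 3)*(o - 1)*(o + 3)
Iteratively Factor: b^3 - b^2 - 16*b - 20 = (b + 2)*(b^2 - 3*b - 10) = (b + 2)^2*(b - 5)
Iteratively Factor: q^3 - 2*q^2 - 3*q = (q)*(q^2 - 2*q - 3) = q*(q - 3)*(q + 1)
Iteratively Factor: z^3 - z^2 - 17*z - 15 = (z + 1)*(z^2 - 2*z - 15) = (z + 1)*(z + 3)*(z - 5)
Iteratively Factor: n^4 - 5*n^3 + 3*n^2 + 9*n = (n - 3)*(n^3 - 2*n^2 - 3*n) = n*(n - 3)*(n^2 - 2*n - 3) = n*(n - 3)*(n + 1)*(n - 3)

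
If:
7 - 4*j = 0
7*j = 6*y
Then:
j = 7/4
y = 49/24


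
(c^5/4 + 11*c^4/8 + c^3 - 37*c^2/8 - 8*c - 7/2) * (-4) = -c^5 - 11*c^4/2 - 4*c^3 + 37*c^2/2 + 32*c + 14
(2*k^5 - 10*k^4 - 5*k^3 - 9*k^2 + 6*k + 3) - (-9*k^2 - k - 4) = 2*k^5 - 10*k^4 - 5*k^3 + 7*k + 7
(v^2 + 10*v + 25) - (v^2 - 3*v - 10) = 13*v + 35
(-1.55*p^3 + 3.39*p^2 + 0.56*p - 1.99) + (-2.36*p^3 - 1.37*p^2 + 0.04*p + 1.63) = -3.91*p^3 + 2.02*p^2 + 0.6*p - 0.36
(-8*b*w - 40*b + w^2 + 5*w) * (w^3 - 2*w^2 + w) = -8*b*w^4 - 24*b*w^3 + 72*b*w^2 - 40*b*w + w^5 + 3*w^4 - 9*w^3 + 5*w^2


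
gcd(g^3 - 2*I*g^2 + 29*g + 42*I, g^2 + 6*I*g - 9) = g + 3*I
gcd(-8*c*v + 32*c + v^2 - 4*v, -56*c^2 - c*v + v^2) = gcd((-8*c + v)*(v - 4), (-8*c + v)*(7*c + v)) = -8*c + v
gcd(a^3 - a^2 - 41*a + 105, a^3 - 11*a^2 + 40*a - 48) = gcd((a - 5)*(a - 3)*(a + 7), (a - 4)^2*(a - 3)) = a - 3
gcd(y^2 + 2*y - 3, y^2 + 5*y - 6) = y - 1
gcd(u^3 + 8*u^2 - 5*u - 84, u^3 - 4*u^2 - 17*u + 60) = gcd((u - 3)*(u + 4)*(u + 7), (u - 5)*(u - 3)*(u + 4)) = u^2 + u - 12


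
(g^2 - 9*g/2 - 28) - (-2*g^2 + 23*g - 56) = 3*g^2 - 55*g/2 + 28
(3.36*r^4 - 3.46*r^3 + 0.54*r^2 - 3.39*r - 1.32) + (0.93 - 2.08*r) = 3.36*r^4 - 3.46*r^3 + 0.54*r^2 - 5.47*r - 0.39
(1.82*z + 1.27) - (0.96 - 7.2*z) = 9.02*z + 0.31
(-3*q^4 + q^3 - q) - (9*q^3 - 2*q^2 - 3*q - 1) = -3*q^4 - 8*q^3 + 2*q^2 + 2*q + 1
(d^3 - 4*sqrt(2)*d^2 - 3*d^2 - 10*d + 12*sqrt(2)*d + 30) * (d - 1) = d^4 - 4*sqrt(2)*d^3 - 4*d^3 - 7*d^2 + 16*sqrt(2)*d^2 - 12*sqrt(2)*d + 40*d - 30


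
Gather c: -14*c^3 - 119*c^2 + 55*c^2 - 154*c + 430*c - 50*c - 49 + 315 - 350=-14*c^3 - 64*c^2 + 226*c - 84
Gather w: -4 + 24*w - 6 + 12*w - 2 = 36*w - 12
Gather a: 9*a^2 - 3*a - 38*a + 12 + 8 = 9*a^2 - 41*a + 20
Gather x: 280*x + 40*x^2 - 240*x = 40*x^2 + 40*x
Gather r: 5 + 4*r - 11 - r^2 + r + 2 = -r^2 + 5*r - 4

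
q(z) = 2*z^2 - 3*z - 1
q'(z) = 4*z - 3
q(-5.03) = 64.69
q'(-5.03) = -23.12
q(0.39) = -1.87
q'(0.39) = -1.44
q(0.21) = -1.54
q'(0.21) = -2.16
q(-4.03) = 43.57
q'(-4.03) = -19.12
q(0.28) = -1.68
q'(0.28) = -1.88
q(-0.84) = 2.93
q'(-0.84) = -6.36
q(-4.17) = 46.29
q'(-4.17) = -19.68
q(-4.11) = 45.11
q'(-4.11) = -19.44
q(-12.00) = 323.00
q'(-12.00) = -51.00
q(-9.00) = 188.00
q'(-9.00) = -39.00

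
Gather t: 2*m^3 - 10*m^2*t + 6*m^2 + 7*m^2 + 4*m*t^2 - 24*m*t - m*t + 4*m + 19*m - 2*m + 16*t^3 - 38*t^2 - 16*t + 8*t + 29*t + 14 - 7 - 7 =2*m^3 + 13*m^2 + 21*m + 16*t^3 + t^2*(4*m - 38) + t*(-10*m^2 - 25*m + 21)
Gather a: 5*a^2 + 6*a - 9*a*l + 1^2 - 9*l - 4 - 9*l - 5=5*a^2 + a*(6 - 9*l) - 18*l - 8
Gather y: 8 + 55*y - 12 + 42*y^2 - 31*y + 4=42*y^2 + 24*y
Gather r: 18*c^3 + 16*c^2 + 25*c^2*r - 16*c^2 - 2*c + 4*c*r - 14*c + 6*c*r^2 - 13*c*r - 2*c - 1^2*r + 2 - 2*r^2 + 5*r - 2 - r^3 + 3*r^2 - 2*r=18*c^3 - 18*c - r^3 + r^2*(6*c + 1) + r*(25*c^2 - 9*c + 2)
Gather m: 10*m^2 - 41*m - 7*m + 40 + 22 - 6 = 10*m^2 - 48*m + 56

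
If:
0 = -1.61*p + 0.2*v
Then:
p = 0.124223602484472*v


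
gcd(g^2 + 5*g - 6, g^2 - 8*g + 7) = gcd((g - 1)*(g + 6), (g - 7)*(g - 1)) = g - 1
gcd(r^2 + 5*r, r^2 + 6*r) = r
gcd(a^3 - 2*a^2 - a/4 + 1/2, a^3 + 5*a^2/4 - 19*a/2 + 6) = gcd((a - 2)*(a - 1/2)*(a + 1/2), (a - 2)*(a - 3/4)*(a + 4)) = a - 2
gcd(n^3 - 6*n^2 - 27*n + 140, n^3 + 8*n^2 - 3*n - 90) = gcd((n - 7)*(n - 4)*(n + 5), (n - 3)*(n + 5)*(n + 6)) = n + 5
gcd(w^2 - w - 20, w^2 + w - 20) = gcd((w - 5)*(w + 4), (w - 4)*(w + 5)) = 1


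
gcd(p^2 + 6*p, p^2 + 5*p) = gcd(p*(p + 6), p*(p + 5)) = p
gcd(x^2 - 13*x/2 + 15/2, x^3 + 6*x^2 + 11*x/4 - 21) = x - 3/2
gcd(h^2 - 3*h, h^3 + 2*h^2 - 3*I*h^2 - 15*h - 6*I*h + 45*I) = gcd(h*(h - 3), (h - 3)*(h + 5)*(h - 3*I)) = h - 3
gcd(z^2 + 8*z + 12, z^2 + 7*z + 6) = z + 6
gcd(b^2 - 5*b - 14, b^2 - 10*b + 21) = b - 7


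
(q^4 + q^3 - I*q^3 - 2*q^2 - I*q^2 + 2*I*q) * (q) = q^5 + q^4 - I*q^4 - 2*q^3 - I*q^3 + 2*I*q^2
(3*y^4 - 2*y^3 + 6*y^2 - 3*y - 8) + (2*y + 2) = 3*y^4 - 2*y^3 + 6*y^2 - y - 6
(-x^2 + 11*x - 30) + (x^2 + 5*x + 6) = 16*x - 24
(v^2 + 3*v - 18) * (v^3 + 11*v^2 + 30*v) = v^5 + 14*v^4 + 45*v^3 - 108*v^2 - 540*v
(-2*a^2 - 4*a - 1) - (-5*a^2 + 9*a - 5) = 3*a^2 - 13*a + 4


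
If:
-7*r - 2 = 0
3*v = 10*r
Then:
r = -2/7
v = -20/21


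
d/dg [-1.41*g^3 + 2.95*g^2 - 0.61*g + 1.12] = -4.23*g^2 + 5.9*g - 0.61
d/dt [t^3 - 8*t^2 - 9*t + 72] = 3*t^2 - 16*t - 9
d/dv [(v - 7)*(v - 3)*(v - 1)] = 3*v^2 - 22*v + 31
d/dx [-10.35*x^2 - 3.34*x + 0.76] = -20.7*x - 3.34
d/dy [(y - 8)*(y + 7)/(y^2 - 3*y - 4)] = 2*(-y^2 + 52*y - 82)/(y^4 - 6*y^3 + y^2 + 24*y + 16)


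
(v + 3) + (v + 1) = 2*v + 4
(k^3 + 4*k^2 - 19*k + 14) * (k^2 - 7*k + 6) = k^5 - 3*k^4 - 41*k^3 + 171*k^2 - 212*k + 84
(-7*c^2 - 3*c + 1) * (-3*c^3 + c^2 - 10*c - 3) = 21*c^5 + 2*c^4 + 64*c^3 + 52*c^2 - c - 3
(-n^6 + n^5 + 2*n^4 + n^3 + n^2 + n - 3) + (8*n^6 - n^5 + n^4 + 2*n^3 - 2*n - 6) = 7*n^6 + 3*n^4 + 3*n^3 + n^2 - n - 9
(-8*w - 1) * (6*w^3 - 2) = -48*w^4 - 6*w^3 + 16*w + 2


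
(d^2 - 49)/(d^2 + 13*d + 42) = (d - 7)/(d + 6)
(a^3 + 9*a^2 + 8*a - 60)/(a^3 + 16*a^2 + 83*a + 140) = (a^2 + 4*a - 12)/(a^2 + 11*a + 28)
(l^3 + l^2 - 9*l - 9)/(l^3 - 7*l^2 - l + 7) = (l^2 - 9)/(l^2 - 8*l + 7)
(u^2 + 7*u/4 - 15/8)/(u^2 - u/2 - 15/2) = (u - 3/4)/(u - 3)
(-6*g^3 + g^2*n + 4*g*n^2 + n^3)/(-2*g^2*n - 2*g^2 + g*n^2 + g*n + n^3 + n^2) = (3*g + n)/(n + 1)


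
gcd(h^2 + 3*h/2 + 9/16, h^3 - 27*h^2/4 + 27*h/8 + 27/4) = h + 3/4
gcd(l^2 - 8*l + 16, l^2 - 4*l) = l - 4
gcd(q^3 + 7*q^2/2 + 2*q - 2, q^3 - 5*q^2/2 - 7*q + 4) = q^2 + 3*q/2 - 1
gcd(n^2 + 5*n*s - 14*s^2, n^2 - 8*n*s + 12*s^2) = -n + 2*s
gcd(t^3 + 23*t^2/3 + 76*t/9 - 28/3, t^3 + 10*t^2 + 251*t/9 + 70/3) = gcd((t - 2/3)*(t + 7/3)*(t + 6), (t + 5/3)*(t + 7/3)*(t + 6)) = t^2 + 25*t/3 + 14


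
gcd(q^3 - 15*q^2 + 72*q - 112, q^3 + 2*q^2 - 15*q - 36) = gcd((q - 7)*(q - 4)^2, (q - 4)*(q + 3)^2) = q - 4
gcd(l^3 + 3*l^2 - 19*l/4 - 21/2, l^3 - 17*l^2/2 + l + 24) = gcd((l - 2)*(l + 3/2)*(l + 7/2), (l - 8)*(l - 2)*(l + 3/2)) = l^2 - l/2 - 3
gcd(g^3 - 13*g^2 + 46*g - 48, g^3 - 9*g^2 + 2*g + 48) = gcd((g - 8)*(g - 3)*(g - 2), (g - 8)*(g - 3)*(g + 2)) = g^2 - 11*g + 24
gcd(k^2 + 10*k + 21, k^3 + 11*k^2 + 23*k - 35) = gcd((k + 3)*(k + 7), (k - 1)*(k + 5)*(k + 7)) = k + 7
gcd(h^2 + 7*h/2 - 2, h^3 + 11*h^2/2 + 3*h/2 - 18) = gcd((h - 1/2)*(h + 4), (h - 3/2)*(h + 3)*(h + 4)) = h + 4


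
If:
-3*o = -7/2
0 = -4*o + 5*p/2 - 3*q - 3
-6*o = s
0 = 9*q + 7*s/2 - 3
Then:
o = 7/6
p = 101/15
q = 55/18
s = -7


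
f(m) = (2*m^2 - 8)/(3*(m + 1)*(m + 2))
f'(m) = 4*m/(3*(m + 1)*(m + 2)) - (2*m^2 - 8)/(3*(m + 1)*(m + 2)^2) - (2*m^2 - 8)/(3*(m + 1)^2*(m + 2)) = 2/(m^2 + 2*m + 1)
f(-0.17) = -1.74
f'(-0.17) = 2.90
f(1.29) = -0.21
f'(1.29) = 0.38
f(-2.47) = 2.03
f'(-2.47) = 0.93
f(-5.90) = 1.07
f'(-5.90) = 0.08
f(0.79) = -0.45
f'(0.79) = 0.62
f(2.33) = 0.07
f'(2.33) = 0.18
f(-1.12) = 17.33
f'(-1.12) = 138.89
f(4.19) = 0.28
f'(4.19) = 0.07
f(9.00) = 0.47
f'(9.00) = 0.02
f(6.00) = 0.38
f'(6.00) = 0.04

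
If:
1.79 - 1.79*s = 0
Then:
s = 1.00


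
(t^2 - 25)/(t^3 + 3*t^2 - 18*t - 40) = (t - 5)/(t^2 - 2*t - 8)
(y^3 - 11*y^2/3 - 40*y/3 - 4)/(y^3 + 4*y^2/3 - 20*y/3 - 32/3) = (3*y^2 - 17*y - 6)/(3*y^2 - 2*y - 16)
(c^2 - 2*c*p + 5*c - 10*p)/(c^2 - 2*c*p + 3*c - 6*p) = (c + 5)/(c + 3)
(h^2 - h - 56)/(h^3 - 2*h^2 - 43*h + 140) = (h - 8)/(h^2 - 9*h + 20)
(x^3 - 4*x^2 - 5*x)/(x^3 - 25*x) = (x + 1)/(x + 5)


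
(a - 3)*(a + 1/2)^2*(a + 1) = a^4 - a^3 - 19*a^2/4 - 7*a/2 - 3/4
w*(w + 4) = w^2 + 4*w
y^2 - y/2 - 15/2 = (y - 3)*(y + 5/2)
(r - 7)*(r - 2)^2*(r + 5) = r^4 - 6*r^3 - 23*r^2 + 132*r - 140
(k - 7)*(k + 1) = k^2 - 6*k - 7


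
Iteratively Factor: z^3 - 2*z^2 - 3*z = (z)*(z^2 - 2*z - 3) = z*(z - 3)*(z + 1)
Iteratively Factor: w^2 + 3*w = (w)*(w + 3)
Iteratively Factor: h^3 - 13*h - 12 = (h + 1)*(h^2 - h - 12) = (h - 4)*(h + 1)*(h + 3)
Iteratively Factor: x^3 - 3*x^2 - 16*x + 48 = (x + 4)*(x^2 - 7*x + 12) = (x - 4)*(x + 4)*(x - 3)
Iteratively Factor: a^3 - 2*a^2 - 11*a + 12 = (a + 3)*(a^2 - 5*a + 4) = (a - 1)*(a + 3)*(a - 4)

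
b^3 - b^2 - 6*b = b*(b - 3)*(b + 2)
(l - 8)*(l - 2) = l^2 - 10*l + 16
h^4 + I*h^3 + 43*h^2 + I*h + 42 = (h - 6*I)*(h - I)*(h + I)*(h + 7*I)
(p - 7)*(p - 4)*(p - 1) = p^3 - 12*p^2 + 39*p - 28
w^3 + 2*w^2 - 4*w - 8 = (w - 2)*(w + 2)^2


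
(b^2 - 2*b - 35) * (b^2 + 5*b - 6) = b^4 + 3*b^3 - 51*b^2 - 163*b + 210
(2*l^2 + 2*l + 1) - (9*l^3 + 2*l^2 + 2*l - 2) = 3 - 9*l^3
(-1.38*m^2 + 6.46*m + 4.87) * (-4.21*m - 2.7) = 5.8098*m^3 - 23.4706*m^2 - 37.9447*m - 13.149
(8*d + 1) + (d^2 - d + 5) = d^2 + 7*d + 6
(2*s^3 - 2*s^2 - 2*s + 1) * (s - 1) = 2*s^4 - 4*s^3 + 3*s - 1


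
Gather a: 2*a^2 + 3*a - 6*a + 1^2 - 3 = 2*a^2 - 3*a - 2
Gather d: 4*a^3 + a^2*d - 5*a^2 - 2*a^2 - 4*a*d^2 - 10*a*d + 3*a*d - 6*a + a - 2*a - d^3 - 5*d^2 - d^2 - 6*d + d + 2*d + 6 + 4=4*a^3 - 7*a^2 - 7*a - d^3 + d^2*(-4*a - 6) + d*(a^2 - 7*a - 3) + 10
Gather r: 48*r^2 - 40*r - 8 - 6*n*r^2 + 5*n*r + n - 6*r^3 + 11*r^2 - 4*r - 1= n - 6*r^3 + r^2*(59 - 6*n) + r*(5*n - 44) - 9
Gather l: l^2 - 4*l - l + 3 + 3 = l^2 - 5*l + 6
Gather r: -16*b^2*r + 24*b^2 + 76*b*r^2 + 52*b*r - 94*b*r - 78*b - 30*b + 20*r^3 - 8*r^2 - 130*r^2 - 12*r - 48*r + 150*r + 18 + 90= 24*b^2 - 108*b + 20*r^3 + r^2*(76*b - 138) + r*(-16*b^2 - 42*b + 90) + 108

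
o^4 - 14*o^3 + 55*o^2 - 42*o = o*(o - 7)*(o - 6)*(o - 1)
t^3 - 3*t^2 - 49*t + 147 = (t - 7)*(t - 3)*(t + 7)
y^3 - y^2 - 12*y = y*(y - 4)*(y + 3)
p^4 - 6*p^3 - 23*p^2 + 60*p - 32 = (p - 8)*(p - 1)^2*(p + 4)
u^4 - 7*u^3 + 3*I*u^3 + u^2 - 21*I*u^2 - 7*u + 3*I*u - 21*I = (u - 7)*(u - I)*(u + I)*(u + 3*I)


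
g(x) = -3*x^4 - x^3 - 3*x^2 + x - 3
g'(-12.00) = 20377.00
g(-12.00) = -60927.00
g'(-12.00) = 20377.00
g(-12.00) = -60927.00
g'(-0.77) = 9.32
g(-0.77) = -6.15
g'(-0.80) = 10.02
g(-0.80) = -6.44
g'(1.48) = -53.35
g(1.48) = -25.73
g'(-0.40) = 3.69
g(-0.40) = -3.89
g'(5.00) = -1604.00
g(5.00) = -2073.00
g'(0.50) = -4.25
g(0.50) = -3.56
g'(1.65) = -70.97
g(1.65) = -36.25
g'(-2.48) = 180.46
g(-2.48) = -122.16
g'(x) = -12*x^3 - 3*x^2 - 6*x + 1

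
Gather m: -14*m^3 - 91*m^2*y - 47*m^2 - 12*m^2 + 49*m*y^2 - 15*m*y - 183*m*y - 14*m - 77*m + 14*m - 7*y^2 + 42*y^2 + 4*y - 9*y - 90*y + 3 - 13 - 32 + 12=-14*m^3 + m^2*(-91*y - 59) + m*(49*y^2 - 198*y - 77) + 35*y^2 - 95*y - 30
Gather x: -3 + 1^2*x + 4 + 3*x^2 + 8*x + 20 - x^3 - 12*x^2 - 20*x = -x^3 - 9*x^2 - 11*x + 21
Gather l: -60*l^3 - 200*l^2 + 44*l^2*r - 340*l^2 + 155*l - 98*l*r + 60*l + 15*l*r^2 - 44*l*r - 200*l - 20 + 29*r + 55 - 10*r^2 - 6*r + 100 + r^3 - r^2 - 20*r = -60*l^3 + l^2*(44*r - 540) + l*(15*r^2 - 142*r + 15) + r^3 - 11*r^2 + 3*r + 135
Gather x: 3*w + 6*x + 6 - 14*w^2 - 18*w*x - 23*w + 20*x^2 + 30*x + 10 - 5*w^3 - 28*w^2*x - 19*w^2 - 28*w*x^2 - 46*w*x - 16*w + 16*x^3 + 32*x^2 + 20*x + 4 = -5*w^3 - 33*w^2 - 36*w + 16*x^3 + x^2*(52 - 28*w) + x*(-28*w^2 - 64*w + 56) + 20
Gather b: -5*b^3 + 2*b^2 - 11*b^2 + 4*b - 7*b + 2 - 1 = -5*b^3 - 9*b^2 - 3*b + 1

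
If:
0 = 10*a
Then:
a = 0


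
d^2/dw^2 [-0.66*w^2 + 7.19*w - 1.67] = -1.32000000000000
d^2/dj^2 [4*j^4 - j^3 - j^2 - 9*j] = 48*j^2 - 6*j - 2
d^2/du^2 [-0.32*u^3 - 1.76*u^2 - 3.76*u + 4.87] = -1.92*u - 3.52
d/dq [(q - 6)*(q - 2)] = 2*q - 8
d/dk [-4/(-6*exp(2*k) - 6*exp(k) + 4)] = (-12*exp(k) - 6)*exp(k)/(3*exp(2*k) + 3*exp(k) - 2)^2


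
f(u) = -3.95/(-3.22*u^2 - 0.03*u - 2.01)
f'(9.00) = -0.00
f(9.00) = 0.02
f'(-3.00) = 0.08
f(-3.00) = 0.13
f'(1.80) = -0.29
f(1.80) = 0.32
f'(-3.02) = 0.08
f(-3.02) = 0.13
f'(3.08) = -0.07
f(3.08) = 0.12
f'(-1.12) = 0.78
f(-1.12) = 0.66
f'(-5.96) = 0.01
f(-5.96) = 0.03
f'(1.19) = -0.70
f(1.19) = 0.60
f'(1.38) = -0.53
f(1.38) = 0.48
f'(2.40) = -0.14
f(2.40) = 0.19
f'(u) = -3.95*(6.44*u + 0.03)/(-3.22*u^2 - 0.03*u - 2.01)^2 = (-25.438*u - 0.1185)/(3.22*u^2 + 0.03*u + 2.01)^2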